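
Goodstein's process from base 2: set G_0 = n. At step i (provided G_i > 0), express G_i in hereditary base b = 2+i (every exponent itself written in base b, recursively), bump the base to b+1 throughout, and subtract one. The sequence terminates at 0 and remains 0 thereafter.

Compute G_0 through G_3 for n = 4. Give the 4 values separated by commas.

4, 26, 41, 60

step 0: 4 = 2^2; sub 3 for 2: 3^3; = 27; G_1 = 27−1 = 26
step 1: 26 = 2·3^2 + 2·3 + 2; sub 4 for 3: 2·4^2 + 2·4 + 2; = 42; G_2 = 42−1 = 41
step 2: 41 = 2·4^2 + 2·4 + 1; sub 5 for 4: 2·5^2 + 2·5 + 1; = 61; G_3 = 61−1 = 60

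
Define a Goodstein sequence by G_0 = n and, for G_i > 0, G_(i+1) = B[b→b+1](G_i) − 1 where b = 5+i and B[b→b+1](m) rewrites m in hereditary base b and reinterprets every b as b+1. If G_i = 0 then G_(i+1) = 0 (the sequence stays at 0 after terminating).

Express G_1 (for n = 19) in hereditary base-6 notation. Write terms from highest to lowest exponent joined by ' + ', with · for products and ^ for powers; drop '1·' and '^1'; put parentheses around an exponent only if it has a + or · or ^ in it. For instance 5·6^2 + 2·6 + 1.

G_0=19  [base 5] 3·5 + 4  →[5↦6]→  3·6 + 4 = 22  −1 ⇒ G_1=21
G_1=21  [base 6] 3·6 + 3  →[6↦7]→  3·7 + 3 = 24  −1 ⇒ G_2=23

3·6 + 3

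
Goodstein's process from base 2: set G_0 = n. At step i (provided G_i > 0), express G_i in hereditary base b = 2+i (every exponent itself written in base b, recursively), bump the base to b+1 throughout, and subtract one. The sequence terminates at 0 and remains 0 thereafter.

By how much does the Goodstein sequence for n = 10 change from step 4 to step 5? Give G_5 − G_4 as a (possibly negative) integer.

3935819

10 —HB2→ 2^(2 + 1) + 2 —bump→ 3^(3 + 1) + 3 = 84 —(−1)→ 83
83 —HB3→ 3^(3 + 1) + 2 —bump→ 4^(4 + 1) + 2 = 1026 —(−1)→ 1025
1025 —HB4→ 4^(4 + 1) + 1 —bump→ 5^(5 + 1) + 1 = 15626 —(−1)→ 15625
15625 —HB5→ 5^(5 + 1) —bump→ 6^(6 + 1) = 279936 —(−1)→ 279935
279935 —HB6→ 5·6^6 + 5·6^5 + 5·6^4 + 5·6^3 + 5·6^2 + 5·6 + 5 —bump→ 5·7^7 + 5·7^5 + 5·7^4 + 5·7^3 + 5·7^2 + 5·7 + 5 = 4215755 —(−1)→ 4215754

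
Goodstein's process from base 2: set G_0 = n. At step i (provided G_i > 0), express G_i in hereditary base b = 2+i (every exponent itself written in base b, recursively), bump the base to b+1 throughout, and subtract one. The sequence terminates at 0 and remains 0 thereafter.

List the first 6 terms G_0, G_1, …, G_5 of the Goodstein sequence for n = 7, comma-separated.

7, 30, 259, 3127, 46657, 823543

step 0: 7 = 2^2 + 2 + 1; sub 3 for 2: 3^3 + 3 + 1; = 31; G_1 = 31−1 = 30
step 1: 30 = 3^3 + 3; sub 4 for 3: 4^4 + 4; = 260; G_2 = 260−1 = 259
step 2: 259 = 4^4 + 3; sub 5 for 4: 5^5 + 3; = 3128; G_3 = 3128−1 = 3127
step 3: 3127 = 5^5 + 2; sub 6 for 5: 6^6 + 2; = 46658; G_4 = 46658−1 = 46657
step 4: 46657 = 6^6 + 1; sub 7 for 6: 7^7 + 1; = 823544; G_5 = 823544−1 = 823543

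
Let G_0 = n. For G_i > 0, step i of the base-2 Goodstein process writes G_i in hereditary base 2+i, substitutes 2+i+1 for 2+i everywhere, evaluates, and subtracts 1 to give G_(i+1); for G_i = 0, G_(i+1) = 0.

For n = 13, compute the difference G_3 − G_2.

14813

G_0=13  [base 2] 2^(2 + 1) + 2^2 + 1  →[2↦3]→  3^(3 + 1) + 3^3 + 1 = 109  −1 ⇒ G_1=108
G_1=108  [base 3] 3^(3 + 1) + 3^3  →[3↦4]→  4^(4 + 1) + 4^4 = 1280  −1 ⇒ G_2=1279
G_2=1279  [base 4] 4^(4 + 1) + 3·4^3 + 3·4^2 + 3·4 + 3  →[4↦5]→  5^(5 + 1) + 3·5^3 + 3·5^2 + 3·5 + 3 = 16093  −1 ⇒ G_3=16092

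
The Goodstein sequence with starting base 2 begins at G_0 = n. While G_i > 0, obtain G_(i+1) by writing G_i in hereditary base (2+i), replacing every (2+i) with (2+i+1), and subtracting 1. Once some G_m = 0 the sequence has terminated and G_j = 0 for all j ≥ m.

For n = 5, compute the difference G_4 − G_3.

308

[0] 5 ≡ 2^2 + 1 (base 2). Lift 3: 28. −1: 27.
[1] 27 ≡ 3^3 (base 3). Lift 4: 256. −1: 255.
[2] 255 ≡ 3·4^3 + 3·4^2 + 3·4 + 3 (base 4). Lift 5: 468. −1: 467.
[3] 467 ≡ 3·5^3 + 3·5^2 + 3·5 + 2 (base 5). Lift 6: 776. −1: 775.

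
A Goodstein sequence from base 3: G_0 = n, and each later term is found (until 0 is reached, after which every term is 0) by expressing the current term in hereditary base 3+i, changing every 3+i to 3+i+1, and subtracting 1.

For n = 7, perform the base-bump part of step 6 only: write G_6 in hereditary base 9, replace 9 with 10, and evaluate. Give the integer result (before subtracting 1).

10

base 3: 7 = 2·3 + 1; at 4: 2·4 + 1 = 9; next = 8
base 4: 8 = 2·4; at 5: 2·5 = 10; next = 9
base 5: 9 = 5 + 4; at 6: 6 + 4 = 10; next = 9
base 6: 9 = 6 + 3; at 7: 7 + 3 = 10; next = 9
base 7: 9 = 7 + 2; at 8: 8 + 2 = 10; next = 9
base 8: 9 = 8 + 1; at 9: 9 + 1 = 10; next = 9
base 9: 9 = 9; at 10: 10 = 10; next = 9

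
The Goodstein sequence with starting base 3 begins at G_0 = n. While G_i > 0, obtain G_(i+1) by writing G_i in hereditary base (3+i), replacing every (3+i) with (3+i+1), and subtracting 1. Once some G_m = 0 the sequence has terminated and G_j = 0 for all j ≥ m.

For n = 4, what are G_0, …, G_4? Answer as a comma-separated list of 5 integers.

(0) 4|_3 = 3 + 1 ↦ 4 + 1|_4 = 5 ⇒ 4
(1) 4|_4 = 4 ↦ 5|_5 = 5 ⇒ 4
(2) 4|_5 = 4 ↦ 4|_6 = 4 ⇒ 3
(3) 3|_6 = 3 ↦ 3|_7 = 3 ⇒ 2

4, 4, 4, 3, 2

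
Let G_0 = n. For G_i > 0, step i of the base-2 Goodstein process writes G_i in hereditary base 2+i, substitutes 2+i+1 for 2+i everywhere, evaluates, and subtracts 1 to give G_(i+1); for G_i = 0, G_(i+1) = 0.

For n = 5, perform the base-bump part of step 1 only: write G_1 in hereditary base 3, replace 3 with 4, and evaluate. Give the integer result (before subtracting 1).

step 0: 5 = 2^2 + 1; sub 3 for 2: 3^3 + 1; = 28; G_1 = 28−1 = 27
step 1: 27 = 3^3; sub 4 for 3: 4^4; = 256; G_2 = 256−1 = 255

256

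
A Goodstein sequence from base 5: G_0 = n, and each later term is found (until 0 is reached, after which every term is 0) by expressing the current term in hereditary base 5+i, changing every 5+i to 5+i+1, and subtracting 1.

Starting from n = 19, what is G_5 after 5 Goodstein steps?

i=0: 19 = 3·5 + 4 (b=5); 5→6: 3·6 + 4 = 22; 22−1 = 21
i=1: 21 = 3·6 + 3 (b=6); 6→7: 3·7 + 3 = 24; 24−1 = 23
i=2: 23 = 3·7 + 2 (b=7); 7→8: 3·8 + 2 = 26; 26−1 = 25
i=3: 25 = 3·8 + 1 (b=8); 8→9: 3·9 + 1 = 28; 28−1 = 27
i=4: 27 = 3·9 (b=9); 9→10: 3·10 = 30; 30−1 = 29
i=5: 29 = 2·10 + 9 (b=10); 10→11: 2·11 + 9 = 31; 31−1 = 30

29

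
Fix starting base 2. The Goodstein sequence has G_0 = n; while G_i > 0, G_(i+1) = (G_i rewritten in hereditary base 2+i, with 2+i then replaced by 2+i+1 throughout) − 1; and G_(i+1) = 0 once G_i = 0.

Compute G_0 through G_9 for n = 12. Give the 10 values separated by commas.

base 2: 12 = 2^(2 + 1) + 2^2; at 3: 3^(3 + 1) + 3^3 = 108; next = 107
base 3: 107 = 3^(3 + 1) + 2·3^2 + 2·3 + 2; at 4: 4^(4 + 1) + 2·4^2 + 2·4 + 2 = 1066; next = 1065
base 4: 1065 = 4^(4 + 1) + 2·4^2 + 2·4 + 1; at 5: 5^(5 + 1) + 2·5^2 + 2·5 + 1 = 15686; next = 15685
base 5: 15685 = 5^(5 + 1) + 2·5^2 + 2·5; at 6: 6^(6 + 1) + 2·6^2 + 2·6 = 280020; next = 280019
base 6: 280019 = 6^(6 + 1) + 2·6^2 + 6 + 5; at 7: 7^(7 + 1) + 2·7^2 + 7 + 5 = 5764911; next = 5764910
base 7: 5764910 = 7^(7 + 1) + 2·7^2 + 7 + 4; at 8: 8^(8 + 1) + 2·8^2 + 8 + 4 = 134217868; next = 134217867
base 8: 134217867 = 8^(8 + 1) + 2·8^2 + 8 + 3; at 9: 9^(9 + 1) + 2·9^2 + 9 + 3 = 3486784575; next = 3486784574
base 9: 3486784574 = 9^(9 + 1) + 2·9^2 + 9 + 2; at 10: 10^(10 + 1) + 2·10^2 + 10 + 2 = 100000000212; next = 100000000211
base 10: 100000000211 = 10^(10 + 1) + 2·10^2 + 10 + 1; at 11: 11^(11 + 1) + 2·11^2 + 11 + 1 = 3138428376975; next = 3138428376974

12, 107, 1065, 15685, 280019, 5764910, 134217867, 3486784574, 100000000211, 3138428376974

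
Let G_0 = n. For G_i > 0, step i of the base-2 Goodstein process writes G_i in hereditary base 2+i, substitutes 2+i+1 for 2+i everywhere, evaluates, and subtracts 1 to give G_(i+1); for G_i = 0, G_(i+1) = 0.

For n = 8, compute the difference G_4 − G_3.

8 —HB2→ 2^(2 + 1) —bump→ 3^(3 + 1) = 81 —(−1)→ 80
80 —HB3→ 2·3^3 + 2·3^2 + 2·3 + 2 —bump→ 2·4^4 + 2·4^2 + 2·4 + 2 = 554 —(−1)→ 553
553 —HB4→ 2·4^4 + 2·4^2 + 2·4 + 1 —bump→ 2·5^5 + 2·5^2 + 2·5 + 1 = 6311 —(−1)→ 6310
6310 —HB5→ 2·5^5 + 2·5^2 + 2·5 —bump→ 2·6^6 + 2·6^2 + 2·6 = 93396 —(−1)→ 93395

87085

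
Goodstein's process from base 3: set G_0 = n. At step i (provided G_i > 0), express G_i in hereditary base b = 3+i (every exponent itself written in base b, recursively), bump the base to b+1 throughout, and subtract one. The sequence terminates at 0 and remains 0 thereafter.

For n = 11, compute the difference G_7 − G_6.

[0] 11 ≡ 3^2 + 2 (base 3). Lift 4: 18. −1: 17.
[1] 17 ≡ 4^2 + 1 (base 4). Lift 5: 26. −1: 25.
[2] 25 ≡ 5^2 (base 5). Lift 6: 36. −1: 35.
[3] 35 ≡ 5·6 + 5 (base 6). Lift 7: 40. −1: 39.
[4] 39 ≡ 5·7 + 4 (base 7). Lift 8: 44. −1: 43.
[5] 43 ≡ 5·8 + 3 (base 8). Lift 9: 48. −1: 47.
[6] 47 ≡ 5·9 + 2 (base 9). Lift 10: 52. −1: 51.

4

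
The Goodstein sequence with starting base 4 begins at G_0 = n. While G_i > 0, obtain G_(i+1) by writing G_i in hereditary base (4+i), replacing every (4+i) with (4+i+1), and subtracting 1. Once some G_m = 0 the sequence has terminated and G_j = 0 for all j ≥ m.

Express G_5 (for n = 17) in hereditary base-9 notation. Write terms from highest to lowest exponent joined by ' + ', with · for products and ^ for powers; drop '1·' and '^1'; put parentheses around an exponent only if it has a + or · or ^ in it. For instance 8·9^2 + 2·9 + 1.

i=0: 17 = 4^2 + 1 (b=4); 4→5: 5^2 + 1 = 26; 26−1 = 25
i=1: 25 = 5^2 (b=5); 5→6: 6^2 = 36; 36−1 = 35
i=2: 35 = 5·6 + 5 (b=6); 6→7: 5·7 + 5 = 40; 40−1 = 39
i=3: 39 = 5·7 + 4 (b=7); 7→8: 5·8 + 4 = 44; 44−1 = 43
i=4: 43 = 5·8 + 3 (b=8); 8→9: 5·9 + 3 = 48; 48−1 = 47

5·9 + 2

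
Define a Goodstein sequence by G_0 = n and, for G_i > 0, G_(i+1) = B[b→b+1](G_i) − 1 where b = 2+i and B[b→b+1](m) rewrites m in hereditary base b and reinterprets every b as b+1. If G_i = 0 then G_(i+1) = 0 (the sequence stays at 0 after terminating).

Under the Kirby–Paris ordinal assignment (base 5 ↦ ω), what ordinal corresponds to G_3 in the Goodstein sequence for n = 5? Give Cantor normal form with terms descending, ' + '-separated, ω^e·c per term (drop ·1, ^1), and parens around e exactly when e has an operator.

5 —HB2→ 2^2 + 1 —bump→ 3^3 + 1 = 28 —(−1)→ 27
27 —HB3→ 3^3 —bump→ 4^4 = 256 —(−1)→ 255
255 —HB4→ 3·4^3 + 3·4^2 + 3·4 + 3 —bump→ 3·5^3 + 3·5^2 + 3·5 + 3 = 468 —(−1)→ 467
467 —HB5→ 3·5^3 + 3·5^2 + 3·5 + 2 —bump→ 3·6^3 + 3·6^2 + 3·6 + 2 = 776 —(−1)→ 775

ω^3·3 + ω^2·3 + ω·3 + 2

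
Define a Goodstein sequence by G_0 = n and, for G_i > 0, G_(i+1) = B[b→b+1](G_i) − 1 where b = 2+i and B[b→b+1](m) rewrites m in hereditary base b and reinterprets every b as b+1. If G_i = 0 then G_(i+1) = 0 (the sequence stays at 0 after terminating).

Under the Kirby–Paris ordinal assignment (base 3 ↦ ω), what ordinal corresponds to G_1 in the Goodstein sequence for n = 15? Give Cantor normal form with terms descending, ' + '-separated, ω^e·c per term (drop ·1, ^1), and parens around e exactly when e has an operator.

ω^(ω + 1) + ω^ω + ω

step 0: 15 = 2^(2 + 1) + 2^2 + 2 + 1; sub 3 for 2: 3^(3 + 1) + 3^3 + 3 + 1; = 112; G_1 = 112−1 = 111
step 1: 111 = 3^(3 + 1) + 3^3 + 3; sub 4 for 3: 4^(4 + 1) + 4^4 + 4; = 1284; G_2 = 1284−1 = 1283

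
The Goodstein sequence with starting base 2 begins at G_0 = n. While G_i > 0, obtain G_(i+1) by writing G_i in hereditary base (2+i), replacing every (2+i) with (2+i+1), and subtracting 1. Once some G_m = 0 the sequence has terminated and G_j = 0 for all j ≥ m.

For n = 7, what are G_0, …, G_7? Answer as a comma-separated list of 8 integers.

7, 30, 259, 3127, 46657, 823543, 16777215, 37665879

(0) 7|_2 = 2^2 + 2 + 1 ↦ 3^3 + 3 + 1|_3 = 31 ⇒ 30
(1) 30|_3 = 3^3 + 3 ↦ 4^4 + 4|_4 = 260 ⇒ 259
(2) 259|_4 = 4^4 + 3 ↦ 5^5 + 3|_5 = 3128 ⇒ 3127
(3) 3127|_5 = 5^5 + 2 ↦ 6^6 + 2|_6 = 46658 ⇒ 46657
(4) 46657|_6 = 6^6 + 1 ↦ 7^7 + 1|_7 = 823544 ⇒ 823543
(5) 823543|_7 = 7^7 ↦ 8^8|_8 = 16777216 ⇒ 16777215
(6) 16777215|_8 = 7·8^7 + 7·8^6 + 7·8^5 + 7·8^4 + 7·8^3 + 7·8^2 + 7·8 + 7 ↦ 7·9^7 + 7·9^6 + 7·9^5 + 7·9^4 + 7·9^3 + 7·9^2 + 7·9 + 7|_9 = 37665880 ⇒ 37665879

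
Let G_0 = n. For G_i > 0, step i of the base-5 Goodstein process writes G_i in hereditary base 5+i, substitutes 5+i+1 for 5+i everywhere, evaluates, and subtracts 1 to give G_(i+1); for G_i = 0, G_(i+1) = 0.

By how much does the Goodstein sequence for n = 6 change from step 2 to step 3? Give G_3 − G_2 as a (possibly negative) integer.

G_0=6  [base 5] 5 + 1  →[5↦6]→  6 + 1 = 7  −1 ⇒ G_1=6
G_1=6  [base 6] 6  →[6↦7]→  7 = 7  −1 ⇒ G_2=6
G_2=6  [base 7] 6  →[7↦8]→  6 = 6  −1 ⇒ G_3=5

-1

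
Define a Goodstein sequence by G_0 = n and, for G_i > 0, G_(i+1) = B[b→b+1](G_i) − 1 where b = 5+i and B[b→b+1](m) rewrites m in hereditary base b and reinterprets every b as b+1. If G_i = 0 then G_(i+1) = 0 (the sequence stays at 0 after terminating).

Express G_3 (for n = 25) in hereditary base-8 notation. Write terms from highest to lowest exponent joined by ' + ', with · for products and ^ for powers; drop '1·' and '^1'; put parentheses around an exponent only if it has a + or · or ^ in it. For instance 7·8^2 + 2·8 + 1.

5·8 + 3

(0) 25|_5 = 5^2 ↦ 6^2|_6 = 36 ⇒ 35
(1) 35|_6 = 5·6 + 5 ↦ 5·7 + 5|_7 = 40 ⇒ 39
(2) 39|_7 = 5·7 + 4 ↦ 5·8 + 4|_8 = 44 ⇒ 43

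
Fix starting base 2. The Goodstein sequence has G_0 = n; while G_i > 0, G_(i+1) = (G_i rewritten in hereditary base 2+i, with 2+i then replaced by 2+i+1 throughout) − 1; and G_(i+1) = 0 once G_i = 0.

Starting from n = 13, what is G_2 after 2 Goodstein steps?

1279

G_0=13  [base 2] 2^(2 + 1) + 2^2 + 1  →[2↦3]→  3^(3 + 1) + 3^3 + 1 = 109  −1 ⇒ G_1=108
G_1=108  [base 3] 3^(3 + 1) + 3^3  →[3↦4]→  4^(4 + 1) + 4^4 = 1280  −1 ⇒ G_2=1279
G_2=1279  [base 4] 4^(4 + 1) + 3·4^3 + 3·4^2 + 3·4 + 3  →[4↦5]→  5^(5 + 1) + 3·5^3 + 3·5^2 + 3·5 + 3 = 16093  −1 ⇒ G_3=16092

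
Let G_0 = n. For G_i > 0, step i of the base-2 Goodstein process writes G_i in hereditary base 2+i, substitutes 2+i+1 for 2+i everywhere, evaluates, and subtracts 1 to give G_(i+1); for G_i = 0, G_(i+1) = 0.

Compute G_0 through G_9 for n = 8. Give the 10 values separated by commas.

G_0 = 8. HB_2(8) = 2^(2 + 1). Bump = 81. G_1 = 80.
G_1 = 80. HB_3(80) = 2·3^3 + 2·3^2 + 2·3 + 2. Bump = 554. G_2 = 553.
G_2 = 553. HB_4(553) = 2·4^4 + 2·4^2 + 2·4 + 1. Bump = 6311. G_3 = 6310.
G_3 = 6310. HB_5(6310) = 2·5^5 + 2·5^2 + 2·5. Bump = 93396. G_4 = 93395.
G_4 = 93395. HB_6(93395) = 2·6^6 + 2·6^2 + 6 + 5. Bump = 1647196. G_5 = 1647195.
G_5 = 1647195. HB_7(1647195) = 2·7^7 + 2·7^2 + 7 + 4. Bump = 33554572. G_6 = 33554571.
G_6 = 33554571. HB_8(33554571) = 2·8^8 + 2·8^2 + 8 + 3. Bump = 774841152. G_7 = 774841151.
G_7 = 774841151. HB_9(774841151) = 2·9^9 + 2·9^2 + 9 + 2. Bump = 20000000212. G_8 = 20000000211.
G_8 = 20000000211. HB_10(20000000211) = 2·10^10 + 2·10^2 + 10 + 1. Bump = 570623341476. G_9 = 570623341475.

8, 80, 553, 6310, 93395, 1647195, 33554571, 774841151, 20000000211, 570623341475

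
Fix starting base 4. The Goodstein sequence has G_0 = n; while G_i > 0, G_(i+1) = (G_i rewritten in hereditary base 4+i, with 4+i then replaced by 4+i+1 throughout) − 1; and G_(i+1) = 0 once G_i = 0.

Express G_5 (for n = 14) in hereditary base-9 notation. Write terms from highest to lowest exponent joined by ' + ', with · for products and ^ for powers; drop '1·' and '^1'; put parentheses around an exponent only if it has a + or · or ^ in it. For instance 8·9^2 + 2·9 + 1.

2·9 + 4

step 0: 14 = 3·4 + 2; sub 5 for 4: 3·5 + 2; = 17; G_1 = 17−1 = 16
step 1: 16 = 3·5 + 1; sub 6 for 5: 3·6 + 1; = 19; G_2 = 19−1 = 18
step 2: 18 = 3·6; sub 7 for 6: 3·7; = 21; G_3 = 21−1 = 20
step 3: 20 = 2·7 + 6; sub 8 for 7: 2·8 + 6; = 22; G_4 = 22−1 = 21
step 4: 21 = 2·8 + 5; sub 9 for 8: 2·9 + 5; = 23; G_5 = 23−1 = 22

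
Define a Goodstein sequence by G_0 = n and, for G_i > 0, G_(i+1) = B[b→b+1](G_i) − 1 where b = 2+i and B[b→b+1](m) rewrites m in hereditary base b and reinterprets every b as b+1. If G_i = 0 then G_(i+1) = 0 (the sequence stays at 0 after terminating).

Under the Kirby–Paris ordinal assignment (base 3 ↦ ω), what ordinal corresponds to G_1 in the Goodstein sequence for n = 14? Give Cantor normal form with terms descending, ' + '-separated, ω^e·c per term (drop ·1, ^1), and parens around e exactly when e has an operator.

step 0: 14 = 2^(2 + 1) + 2^2 + 2; sub 3 for 2: 3^(3 + 1) + 3^3 + 3; = 111; G_1 = 111−1 = 110
step 1: 110 = 3^(3 + 1) + 3^3 + 2; sub 4 for 3: 4^(4 + 1) + 4^4 + 2; = 1282; G_2 = 1282−1 = 1281

ω^(ω + 1) + ω^ω + 2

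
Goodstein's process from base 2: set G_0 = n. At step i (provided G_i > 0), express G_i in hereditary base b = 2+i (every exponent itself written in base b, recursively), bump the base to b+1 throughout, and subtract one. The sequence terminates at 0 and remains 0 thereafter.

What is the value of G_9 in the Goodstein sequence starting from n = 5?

4382

5 —HB2→ 2^2 + 1 —bump→ 3^3 + 1 = 28 —(−1)→ 27
27 —HB3→ 3^3 —bump→ 4^4 = 256 —(−1)→ 255
255 —HB4→ 3·4^3 + 3·4^2 + 3·4 + 3 —bump→ 3·5^3 + 3·5^2 + 3·5 + 3 = 468 —(−1)→ 467
467 —HB5→ 3·5^3 + 3·5^2 + 3·5 + 2 —bump→ 3·6^3 + 3·6^2 + 3·6 + 2 = 776 —(−1)→ 775
775 —HB6→ 3·6^3 + 3·6^2 + 3·6 + 1 —bump→ 3·7^3 + 3·7^2 + 3·7 + 1 = 1198 —(−1)→ 1197
1197 —HB7→ 3·7^3 + 3·7^2 + 3·7 —bump→ 3·8^3 + 3·8^2 + 3·8 = 1752 —(−1)→ 1751
1751 —HB8→ 3·8^3 + 3·8^2 + 2·8 + 7 —bump→ 3·9^3 + 3·9^2 + 2·9 + 7 = 2455 —(−1)→ 2454
2454 —HB9→ 3·9^3 + 3·9^2 + 2·9 + 6 —bump→ 3·10^3 + 3·10^2 + 2·10 + 6 = 3326 —(−1)→ 3325
3325 —HB10→ 3·10^3 + 3·10^2 + 2·10 + 5 —bump→ 3·11^3 + 3·11^2 + 2·11 + 5 = 4383 —(−1)→ 4382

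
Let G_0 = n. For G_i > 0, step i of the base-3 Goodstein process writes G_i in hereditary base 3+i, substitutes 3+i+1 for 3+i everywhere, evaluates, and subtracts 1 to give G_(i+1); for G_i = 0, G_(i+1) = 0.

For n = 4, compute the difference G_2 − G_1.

0

G_0 = 4. HB_3(4) = 3 + 1. Bump = 5. G_1 = 4.
G_1 = 4. HB_4(4) = 4. Bump = 5. G_2 = 4.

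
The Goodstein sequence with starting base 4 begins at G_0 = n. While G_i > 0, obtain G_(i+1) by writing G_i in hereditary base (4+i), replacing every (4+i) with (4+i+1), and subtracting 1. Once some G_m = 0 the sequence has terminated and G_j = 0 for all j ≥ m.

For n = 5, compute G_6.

1

step 0: 5 = 4 + 1; sub 5 for 4: 5 + 1; = 6; G_1 = 6−1 = 5
step 1: 5 = 5; sub 6 for 5: 6; = 6; G_2 = 6−1 = 5
step 2: 5 = 5; sub 7 for 6: 5; = 5; G_3 = 5−1 = 4
step 3: 4 = 4; sub 8 for 7: 4; = 4; G_4 = 4−1 = 3
step 4: 3 = 3; sub 9 for 8: 3; = 3; G_5 = 3−1 = 2
step 5: 2 = 2; sub 10 for 9: 2; = 2; G_6 = 2−1 = 1
step 6: 1 = 1; sub 11 for 10: 1; = 1; G_7 = 1−1 = 0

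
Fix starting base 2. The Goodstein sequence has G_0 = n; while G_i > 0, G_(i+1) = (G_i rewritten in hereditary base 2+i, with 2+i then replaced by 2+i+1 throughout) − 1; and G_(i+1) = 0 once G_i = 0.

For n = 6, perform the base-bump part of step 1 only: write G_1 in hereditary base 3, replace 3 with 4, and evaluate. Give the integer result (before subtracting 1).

258

[0] 6 ≡ 2^2 + 2 (base 2). Lift 3: 30. −1: 29.
[1] 29 ≡ 3^3 + 2 (base 3). Lift 4: 258. −1: 257.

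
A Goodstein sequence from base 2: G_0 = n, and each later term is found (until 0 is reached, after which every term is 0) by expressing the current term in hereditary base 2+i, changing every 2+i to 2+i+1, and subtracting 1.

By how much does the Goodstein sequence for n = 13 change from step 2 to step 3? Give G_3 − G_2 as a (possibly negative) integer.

13 —HB2→ 2^(2 + 1) + 2^2 + 1 —bump→ 3^(3 + 1) + 3^3 + 1 = 109 —(−1)→ 108
108 —HB3→ 3^(3 + 1) + 3^3 —bump→ 4^(4 + 1) + 4^4 = 1280 —(−1)→ 1279
1279 —HB4→ 4^(4 + 1) + 3·4^3 + 3·4^2 + 3·4 + 3 —bump→ 5^(5 + 1) + 3·5^3 + 3·5^2 + 3·5 + 3 = 16093 —(−1)→ 16092

14813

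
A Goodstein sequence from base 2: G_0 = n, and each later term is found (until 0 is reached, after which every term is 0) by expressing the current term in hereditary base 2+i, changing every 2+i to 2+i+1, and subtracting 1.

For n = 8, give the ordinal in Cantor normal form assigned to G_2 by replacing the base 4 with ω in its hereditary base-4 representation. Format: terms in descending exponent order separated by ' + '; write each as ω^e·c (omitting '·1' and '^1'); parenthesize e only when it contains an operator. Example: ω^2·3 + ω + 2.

ω^ω·2 + ω^2·2 + ω·2 + 1

[0] 8 ≡ 2^(2 + 1) (base 2). Lift 3: 81. −1: 80.
[1] 80 ≡ 2·3^3 + 2·3^2 + 2·3 + 2 (base 3). Lift 4: 554. −1: 553.
[2] 553 ≡ 2·4^4 + 2·4^2 + 2·4 + 1 (base 4). Lift 5: 6311. −1: 6310.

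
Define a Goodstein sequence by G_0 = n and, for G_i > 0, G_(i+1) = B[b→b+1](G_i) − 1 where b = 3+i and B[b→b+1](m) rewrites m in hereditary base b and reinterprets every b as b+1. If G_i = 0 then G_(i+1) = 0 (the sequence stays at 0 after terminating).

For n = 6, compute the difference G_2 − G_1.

0

G_0=6  [base 3] 2·3  →[3↦4]→  2·4 = 8  −1 ⇒ G_1=7
G_1=7  [base 4] 4 + 3  →[4↦5]→  5 + 3 = 8  −1 ⇒ G_2=7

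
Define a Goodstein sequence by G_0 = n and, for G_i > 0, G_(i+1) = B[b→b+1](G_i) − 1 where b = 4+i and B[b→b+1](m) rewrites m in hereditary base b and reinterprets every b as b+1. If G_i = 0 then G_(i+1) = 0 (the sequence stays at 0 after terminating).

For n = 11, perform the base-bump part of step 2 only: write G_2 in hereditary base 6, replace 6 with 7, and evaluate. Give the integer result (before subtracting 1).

15

i=0: 11 = 2·4 + 3 (b=4); 4→5: 2·5 + 3 = 13; 13−1 = 12
i=1: 12 = 2·5 + 2 (b=5); 5→6: 2·6 + 2 = 14; 14−1 = 13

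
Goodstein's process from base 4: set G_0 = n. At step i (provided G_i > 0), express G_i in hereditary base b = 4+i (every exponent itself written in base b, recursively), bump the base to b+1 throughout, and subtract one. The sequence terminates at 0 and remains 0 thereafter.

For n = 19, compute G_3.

49

base 4: 19 = 4^2 + 3; at 5: 5^2 + 3 = 28; next = 27
base 5: 27 = 5^2 + 2; at 6: 6^2 + 2 = 38; next = 37
base 6: 37 = 6^2 + 1; at 7: 7^2 + 1 = 50; next = 49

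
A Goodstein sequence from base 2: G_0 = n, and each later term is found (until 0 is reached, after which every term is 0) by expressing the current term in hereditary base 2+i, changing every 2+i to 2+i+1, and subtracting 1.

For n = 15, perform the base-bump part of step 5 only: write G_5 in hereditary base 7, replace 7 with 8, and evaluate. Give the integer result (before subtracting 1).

150994944

i=0: 15 = 2^(2 + 1) + 2^2 + 2 + 1 (b=2); 2→3: 3^(3 + 1) + 3^3 + 3 + 1 = 112; 112−1 = 111
i=1: 111 = 3^(3 + 1) + 3^3 + 3 (b=3); 3→4: 4^(4 + 1) + 4^4 + 4 = 1284; 1284−1 = 1283
i=2: 1283 = 4^(4 + 1) + 4^4 + 3 (b=4); 4→5: 5^(5 + 1) + 5^5 + 3 = 18753; 18753−1 = 18752
i=3: 18752 = 5^(5 + 1) + 5^5 + 2 (b=5); 5→6: 6^(6 + 1) + 6^6 + 2 = 326594; 326594−1 = 326593
i=4: 326593 = 6^(6 + 1) + 6^6 + 1 (b=6); 6→7: 7^(7 + 1) + 7^7 + 1 = 6588345; 6588345−1 = 6588344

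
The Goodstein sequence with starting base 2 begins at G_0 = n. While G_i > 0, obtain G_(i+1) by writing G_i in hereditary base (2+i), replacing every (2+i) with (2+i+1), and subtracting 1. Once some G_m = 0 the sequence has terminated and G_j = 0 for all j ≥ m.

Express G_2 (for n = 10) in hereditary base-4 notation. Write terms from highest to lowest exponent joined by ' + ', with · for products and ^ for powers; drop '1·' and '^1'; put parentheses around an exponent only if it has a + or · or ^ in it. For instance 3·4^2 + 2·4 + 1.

step 0: 10 = 2^(2 + 1) + 2; sub 3 for 2: 3^(3 + 1) + 3; = 84; G_1 = 84−1 = 83
step 1: 83 = 3^(3 + 1) + 2; sub 4 for 3: 4^(4 + 1) + 2; = 1026; G_2 = 1026−1 = 1025
step 2: 1025 = 4^(4 + 1) + 1; sub 5 for 4: 5^(5 + 1) + 1; = 15626; G_3 = 15626−1 = 15625

4^(4 + 1) + 1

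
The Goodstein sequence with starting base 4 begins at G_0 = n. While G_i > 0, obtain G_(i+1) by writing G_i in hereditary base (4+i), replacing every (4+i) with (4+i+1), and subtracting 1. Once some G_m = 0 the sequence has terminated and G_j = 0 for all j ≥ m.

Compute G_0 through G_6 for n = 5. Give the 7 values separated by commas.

5, 5, 5, 4, 3, 2, 1

base 4: 5 = 4 + 1; at 5: 5 + 1 = 6; next = 5
base 5: 5 = 5; at 6: 6 = 6; next = 5
base 6: 5 = 5; at 7: 5 = 5; next = 4
base 7: 4 = 4; at 8: 4 = 4; next = 3
base 8: 3 = 3; at 9: 3 = 3; next = 2
base 9: 2 = 2; at 10: 2 = 2; next = 1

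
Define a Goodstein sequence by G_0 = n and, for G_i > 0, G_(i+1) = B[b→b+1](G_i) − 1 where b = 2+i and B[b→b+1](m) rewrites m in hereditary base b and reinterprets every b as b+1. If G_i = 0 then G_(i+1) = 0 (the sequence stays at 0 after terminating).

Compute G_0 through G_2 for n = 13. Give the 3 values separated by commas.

13, 108, 1279

13 —HB2→ 2^(2 + 1) + 2^2 + 1 —bump→ 3^(3 + 1) + 3^3 + 1 = 109 —(−1)→ 108
108 —HB3→ 3^(3 + 1) + 3^3 —bump→ 4^(4 + 1) + 4^4 = 1280 —(−1)→ 1279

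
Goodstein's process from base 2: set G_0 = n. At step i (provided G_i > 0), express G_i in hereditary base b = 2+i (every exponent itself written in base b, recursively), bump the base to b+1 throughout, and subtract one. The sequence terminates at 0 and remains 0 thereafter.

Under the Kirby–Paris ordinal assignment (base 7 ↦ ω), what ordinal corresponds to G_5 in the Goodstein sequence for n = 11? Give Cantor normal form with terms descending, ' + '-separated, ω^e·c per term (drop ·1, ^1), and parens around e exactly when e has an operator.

11 —HB2→ 2^(2 + 1) + 2 + 1 —bump→ 3^(3 + 1) + 3 + 1 = 85 —(−1)→ 84
84 —HB3→ 3^(3 + 1) + 3 —bump→ 4^(4 + 1) + 4 = 1028 —(−1)→ 1027
1027 —HB4→ 4^(4 + 1) + 3 —bump→ 5^(5 + 1) + 3 = 15628 —(−1)→ 15627
15627 —HB5→ 5^(5 + 1) + 2 —bump→ 6^(6 + 1) + 2 = 279938 —(−1)→ 279937
279937 —HB6→ 6^(6 + 1) + 1 —bump→ 7^(7 + 1) + 1 = 5764802 —(−1)→ 5764801
5764801 —HB7→ 7^(7 + 1) —bump→ 8^(8 + 1) = 134217728 —(−1)→ 134217727

ω^(ω + 1)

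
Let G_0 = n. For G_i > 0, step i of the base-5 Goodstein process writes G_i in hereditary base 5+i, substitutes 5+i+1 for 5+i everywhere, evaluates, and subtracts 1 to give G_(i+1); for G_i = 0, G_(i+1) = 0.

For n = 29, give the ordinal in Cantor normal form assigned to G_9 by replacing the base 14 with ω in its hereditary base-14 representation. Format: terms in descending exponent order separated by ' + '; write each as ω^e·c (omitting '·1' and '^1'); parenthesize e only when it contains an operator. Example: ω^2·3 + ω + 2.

base 5: 29 = 5^2 + 4; at 6: 6^2 + 4 = 40; next = 39
base 6: 39 = 6^2 + 3; at 7: 7^2 + 3 = 52; next = 51
base 7: 51 = 7^2 + 2; at 8: 8^2 + 2 = 66; next = 65
base 8: 65 = 8^2 + 1; at 9: 9^2 + 1 = 82; next = 81
base 9: 81 = 9^2; at 10: 10^2 = 100; next = 99
base 10: 99 = 9·10 + 9; at 11: 9·11 + 9 = 108; next = 107
base 11: 107 = 9·11 + 8; at 12: 9·12 + 8 = 116; next = 115
base 12: 115 = 9·12 + 7; at 13: 9·13 + 7 = 124; next = 123
base 13: 123 = 9·13 + 6; at 14: 9·14 + 6 = 132; next = 131

ω·9 + 5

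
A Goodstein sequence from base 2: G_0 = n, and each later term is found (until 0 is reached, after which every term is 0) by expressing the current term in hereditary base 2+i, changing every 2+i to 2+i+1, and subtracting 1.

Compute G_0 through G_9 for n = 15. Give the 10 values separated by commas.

[0] 15 ≡ 2^(2 + 1) + 2^2 + 2 + 1 (base 2). Lift 3: 112. −1: 111.
[1] 111 ≡ 3^(3 + 1) + 3^3 + 3 (base 3). Lift 4: 1284. −1: 1283.
[2] 1283 ≡ 4^(4 + 1) + 4^4 + 3 (base 4). Lift 5: 18753. −1: 18752.
[3] 18752 ≡ 5^(5 + 1) + 5^5 + 2 (base 5). Lift 6: 326594. −1: 326593.
[4] 326593 ≡ 6^(6 + 1) + 6^6 + 1 (base 6). Lift 7: 6588345. −1: 6588344.
[5] 6588344 ≡ 7^(7 + 1) + 7^7 (base 7). Lift 8: 150994944. −1: 150994943.
[6] 150994943 ≡ 8^(8 + 1) + 7·8^7 + 7·8^6 + 7·8^5 + 7·8^4 + 7·8^3 + 7·8^2 + 7·8 + 7 (base 8). Lift 9: 3524450281. −1: 3524450280.
[7] 3524450280 ≡ 9^(9 + 1) + 7·9^7 + 7·9^6 + 7·9^5 + 7·9^4 + 7·9^3 + 7·9^2 + 7·9 + 6 (base 9). Lift 10: 100077777776. −1: 100077777775.
[8] 100077777775 ≡ 10^(10 + 1) + 7·10^7 + 7·10^6 + 7·10^5 + 7·10^4 + 7·10^3 + 7·10^2 + 7·10 + 5 (base 10). Lift 11: 3138578427935. −1: 3138578427934.

15, 111, 1283, 18752, 326593, 6588344, 150994943, 3524450280, 100077777775, 3138578427934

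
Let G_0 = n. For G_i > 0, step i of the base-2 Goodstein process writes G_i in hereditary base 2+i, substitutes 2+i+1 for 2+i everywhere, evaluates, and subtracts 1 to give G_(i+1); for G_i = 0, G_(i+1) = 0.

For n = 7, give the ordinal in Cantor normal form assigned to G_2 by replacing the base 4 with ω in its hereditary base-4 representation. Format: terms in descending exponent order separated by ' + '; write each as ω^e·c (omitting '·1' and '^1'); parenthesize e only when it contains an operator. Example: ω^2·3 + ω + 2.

ω^ω + 3

step 0: 7 = 2^2 + 2 + 1; sub 3 for 2: 3^3 + 3 + 1; = 31; G_1 = 31−1 = 30
step 1: 30 = 3^3 + 3; sub 4 for 3: 4^4 + 4; = 260; G_2 = 260−1 = 259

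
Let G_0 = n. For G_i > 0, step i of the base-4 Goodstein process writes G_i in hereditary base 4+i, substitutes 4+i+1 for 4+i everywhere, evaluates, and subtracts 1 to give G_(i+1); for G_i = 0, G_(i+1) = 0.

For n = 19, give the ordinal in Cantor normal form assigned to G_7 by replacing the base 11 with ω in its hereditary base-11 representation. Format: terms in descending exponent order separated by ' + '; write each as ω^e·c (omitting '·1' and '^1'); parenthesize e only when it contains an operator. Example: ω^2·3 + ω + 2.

(0) 19|_4 = 4^2 + 3 ↦ 5^2 + 3|_5 = 28 ⇒ 27
(1) 27|_5 = 5^2 + 2 ↦ 6^2 + 2|_6 = 38 ⇒ 37
(2) 37|_6 = 6^2 + 1 ↦ 7^2 + 1|_7 = 50 ⇒ 49
(3) 49|_7 = 7^2 ↦ 8^2|_8 = 64 ⇒ 63
(4) 63|_8 = 7·8 + 7 ↦ 7·9 + 7|_9 = 70 ⇒ 69
(5) 69|_9 = 7·9 + 6 ↦ 7·10 + 6|_10 = 76 ⇒ 75
(6) 75|_10 = 7·10 + 5 ↦ 7·11 + 5|_11 = 82 ⇒ 81

ω·7 + 4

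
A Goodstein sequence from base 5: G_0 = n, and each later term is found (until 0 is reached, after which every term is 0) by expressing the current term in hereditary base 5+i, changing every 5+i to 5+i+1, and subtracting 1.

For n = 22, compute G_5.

35

[0] 22 ≡ 4·5 + 2 (base 5). Lift 6: 26. −1: 25.
[1] 25 ≡ 4·6 + 1 (base 6). Lift 7: 29. −1: 28.
[2] 28 ≡ 4·7 (base 7). Lift 8: 32. −1: 31.
[3] 31 ≡ 3·8 + 7 (base 8). Lift 9: 34. −1: 33.
[4] 33 ≡ 3·9 + 6 (base 9). Lift 10: 36. −1: 35.
[5] 35 ≡ 3·10 + 5 (base 10). Lift 11: 38. −1: 37.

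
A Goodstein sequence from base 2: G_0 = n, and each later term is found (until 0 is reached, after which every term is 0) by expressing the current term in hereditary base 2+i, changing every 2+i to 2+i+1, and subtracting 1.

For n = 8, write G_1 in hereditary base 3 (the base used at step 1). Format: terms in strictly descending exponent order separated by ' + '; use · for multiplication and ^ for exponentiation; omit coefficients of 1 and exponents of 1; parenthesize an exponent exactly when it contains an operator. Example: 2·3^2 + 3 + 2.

step 0: 8 = 2^(2 + 1); sub 3 for 2: 3^(3 + 1); = 81; G_1 = 81−1 = 80
step 1: 80 = 2·3^3 + 2·3^2 + 2·3 + 2; sub 4 for 3: 2·4^4 + 2·4^2 + 2·4 + 2; = 554; G_2 = 554−1 = 553

2·3^3 + 2·3^2 + 2·3 + 2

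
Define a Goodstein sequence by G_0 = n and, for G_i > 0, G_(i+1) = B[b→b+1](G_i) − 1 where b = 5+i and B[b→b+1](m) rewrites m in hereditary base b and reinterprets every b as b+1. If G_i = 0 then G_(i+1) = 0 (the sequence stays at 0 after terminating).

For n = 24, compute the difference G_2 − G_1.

3

base 5: 24 = 4·5 + 4; at 6: 4·6 + 4 = 28; next = 27
base 6: 27 = 4·6 + 3; at 7: 4·7 + 3 = 31; next = 30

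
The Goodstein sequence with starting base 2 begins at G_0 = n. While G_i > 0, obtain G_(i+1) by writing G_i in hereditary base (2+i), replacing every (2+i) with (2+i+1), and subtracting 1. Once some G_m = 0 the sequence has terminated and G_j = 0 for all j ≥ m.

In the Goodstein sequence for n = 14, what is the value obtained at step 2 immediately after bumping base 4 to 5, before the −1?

14 —HB2→ 2^(2 + 1) + 2^2 + 2 —bump→ 3^(3 + 1) + 3^3 + 3 = 111 —(−1)→ 110
110 —HB3→ 3^(3 + 1) + 3^3 + 2 —bump→ 4^(4 + 1) + 4^4 + 2 = 1282 —(−1)→ 1281
1281 —HB4→ 4^(4 + 1) + 4^4 + 1 —bump→ 5^(5 + 1) + 5^5 + 1 = 18751 —(−1)→ 18750

18751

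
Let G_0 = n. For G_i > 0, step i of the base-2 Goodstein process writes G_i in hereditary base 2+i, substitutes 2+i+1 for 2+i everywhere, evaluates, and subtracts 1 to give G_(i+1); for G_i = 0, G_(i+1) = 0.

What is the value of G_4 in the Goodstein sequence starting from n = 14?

step 0: 14 = 2^(2 + 1) + 2^2 + 2; sub 3 for 2: 3^(3 + 1) + 3^3 + 3; = 111; G_1 = 111−1 = 110
step 1: 110 = 3^(3 + 1) + 3^3 + 2; sub 4 for 3: 4^(4 + 1) + 4^4 + 2; = 1282; G_2 = 1282−1 = 1281
step 2: 1281 = 4^(4 + 1) + 4^4 + 1; sub 5 for 4: 5^(5 + 1) + 5^5 + 1; = 18751; G_3 = 18751−1 = 18750
step 3: 18750 = 5^(5 + 1) + 5^5; sub 6 for 5: 6^(6 + 1) + 6^6; = 326592; G_4 = 326592−1 = 326591

326591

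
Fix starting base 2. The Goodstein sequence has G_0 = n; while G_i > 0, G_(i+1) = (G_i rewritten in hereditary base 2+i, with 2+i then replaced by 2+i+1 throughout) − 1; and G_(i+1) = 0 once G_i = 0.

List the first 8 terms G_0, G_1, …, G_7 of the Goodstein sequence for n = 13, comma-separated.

(0) 13|_2 = 2^(2 + 1) + 2^2 + 1 ↦ 3^(3 + 1) + 3^3 + 1|_3 = 109 ⇒ 108
(1) 108|_3 = 3^(3 + 1) + 3^3 ↦ 4^(4 + 1) + 4^4|_4 = 1280 ⇒ 1279
(2) 1279|_4 = 4^(4 + 1) + 3·4^3 + 3·4^2 + 3·4 + 3 ↦ 5^(5 + 1) + 3·5^3 + 3·5^2 + 3·5 + 3|_5 = 16093 ⇒ 16092
(3) 16092|_5 = 5^(5 + 1) + 3·5^3 + 3·5^2 + 3·5 + 2 ↦ 6^(6 + 1) + 3·6^3 + 3·6^2 + 3·6 + 2|_6 = 280712 ⇒ 280711
(4) 280711|_6 = 6^(6 + 1) + 3·6^3 + 3·6^2 + 3·6 + 1 ↦ 7^(7 + 1) + 3·7^3 + 3·7^2 + 3·7 + 1|_7 = 5765999 ⇒ 5765998
(5) 5765998|_7 = 7^(7 + 1) + 3·7^3 + 3·7^2 + 3·7 ↦ 8^(8 + 1) + 3·8^3 + 3·8^2 + 3·8|_8 = 134219480 ⇒ 134219479
(6) 134219479|_8 = 8^(8 + 1) + 3·8^3 + 3·8^2 + 2·8 + 7 ↦ 9^(9 + 1) + 3·9^3 + 3·9^2 + 2·9 + 7|_9 = 3486786856 ⇒ 3486786855

13, 108, 1279, 16092, 280711, 5765998, 134219479, 3486786855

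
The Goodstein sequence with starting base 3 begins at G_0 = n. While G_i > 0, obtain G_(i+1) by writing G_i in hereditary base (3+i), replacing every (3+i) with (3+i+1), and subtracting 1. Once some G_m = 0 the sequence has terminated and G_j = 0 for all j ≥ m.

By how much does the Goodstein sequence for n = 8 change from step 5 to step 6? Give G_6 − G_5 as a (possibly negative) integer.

[0] 8 ≡ 2·3 + 2 (base 3). Lift 4: 10. −1: 9.
[1] 9 ≡ 2·4 + 1 (base 4). Lift 5: 11. −1: 10.
[2] 10 ≡ 2·5 (base 5). Lift 6: 12. −1: 11.
[3] 11 ≡ 6 + 5 (base 6). Lift 7: 12. −1: 11.
[4] 11 ≡ 7 + 4 (base 7). Lift 8: 12. −1: 11.
[5] 11 ≡ 8 + 3 (base 8). Lift 9: 12. −1: 11.

0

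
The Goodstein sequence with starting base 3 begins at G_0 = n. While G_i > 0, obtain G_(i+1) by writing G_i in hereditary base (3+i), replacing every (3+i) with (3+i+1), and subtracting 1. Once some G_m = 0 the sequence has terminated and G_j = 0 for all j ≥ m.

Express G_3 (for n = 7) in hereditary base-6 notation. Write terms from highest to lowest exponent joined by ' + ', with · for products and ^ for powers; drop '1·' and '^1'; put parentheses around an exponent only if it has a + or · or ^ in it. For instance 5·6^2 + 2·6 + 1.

6 + 3

G_0=7  [base 3] 2·3 + 1  →[3↦4]→  2·4 + 1 = 9  −1 ⇒ G_1=8
G_1=8  [base 4] 2·4  →[4↦5]→  2·5 = 10  −1 ⇒ G_2=9
G_2=9  [base 5] 5 + 4  →[5↦6]→  6 + 4 = 10  −1 ⇒ G_3=9
G_3=9  [base 6] 6 + 3  →[6↦7]→  7 + 3 = 10  −1 ⇒ G_4=9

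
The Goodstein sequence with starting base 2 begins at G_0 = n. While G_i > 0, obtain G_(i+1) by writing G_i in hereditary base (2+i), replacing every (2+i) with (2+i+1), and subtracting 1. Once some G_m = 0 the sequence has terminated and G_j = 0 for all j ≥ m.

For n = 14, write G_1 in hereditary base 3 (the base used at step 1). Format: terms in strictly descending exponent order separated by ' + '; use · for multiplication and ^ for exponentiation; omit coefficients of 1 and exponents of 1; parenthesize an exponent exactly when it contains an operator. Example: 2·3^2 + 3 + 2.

3^(3 + 1) + 3^3 + 2

(0) 14|_2 = 2^(2 + 1) + 2^2 + 2 ↦ 3^(3 + 1) + 3^3 + 3|_3 = 111 ⇒ 110
(1) 110|_3 = 3^(3 + 1) + 3^3 + 2 ↦ 4^(4 + 1) + 4^4 + 2|_4 = 1282 ⇒ 1281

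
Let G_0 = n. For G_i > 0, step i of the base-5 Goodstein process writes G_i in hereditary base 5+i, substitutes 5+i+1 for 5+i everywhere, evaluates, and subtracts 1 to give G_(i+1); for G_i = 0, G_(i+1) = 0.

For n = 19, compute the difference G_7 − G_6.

G_0 = 19. HB_5(19) = 3·5 + 4. Bump = 22. G_1 = 21.
G_1 = 21. HB_6(21) = 3·6 + 3. Bump = 24. G_2 = 23.
G_2 = 23. HB_7(23) = 3·7 + 2. Bump = 26. G_3 = 25.
G_3 = 25. HB_8(25) = 3·8 + 1. Bump = 28. G_4 = 27.
G_4 = 27. HB_9(27) = 3·9. Bump = 30. G_5 = 29.
G_5 = 29. HB_10(29) = 2·10 + 9. Bump = 31. G_6 = 30.
G_6 = 30. HB_11(30) = 2·11 + 8. Bump = 32. G_7 = 31.

1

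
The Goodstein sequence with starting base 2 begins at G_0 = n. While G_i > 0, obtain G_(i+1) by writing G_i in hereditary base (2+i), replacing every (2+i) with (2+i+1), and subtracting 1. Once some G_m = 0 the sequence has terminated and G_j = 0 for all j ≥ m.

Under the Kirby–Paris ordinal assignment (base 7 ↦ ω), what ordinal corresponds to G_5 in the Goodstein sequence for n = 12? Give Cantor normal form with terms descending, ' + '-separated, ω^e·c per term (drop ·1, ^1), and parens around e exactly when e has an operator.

base 2: 12 = 2^(2 + 1) + 2^2; at 3: 3^(3 + 1) + 3^3 = 108; next = 107
base 3: 107 = 3^(3 + 1) + 2·3^2 + 2·3 + 2; at 4: 4^(4 + 1) + 2·4^2 + 2·4 + 2 = 1066; next = 1065
base 4: 1065 = 4^(4 + 1) + 2·4^2 + 2·4 + 1; at 5: 5^(5 + 1) + 2·5^2 + 2·5 + 1 = 15686; next = 15685
base 5: 15685 = 5^(5 + 1) + 2·5^2 + 2·5; at 6: 6^(6 + 1) + 2·6^2 + 2·6 = 280020; next = 280019
base 6: 280019 = 6^(6 + 1) + 2·6^2 + 6 + 5; at 7: 7^(7 + 1) + 2·7^2 + 7 + 5 = 5764911; next = 5764910
base 7: 5764910 = 7^(7 + 1) + 2·7^2 + 7 + 4; at 8: 8^(8 + 1) + 2·8^2 + 8 + 4 = 134217868; next = 134217867

ω^(ω + 1) + ω^2·2 + ω + 4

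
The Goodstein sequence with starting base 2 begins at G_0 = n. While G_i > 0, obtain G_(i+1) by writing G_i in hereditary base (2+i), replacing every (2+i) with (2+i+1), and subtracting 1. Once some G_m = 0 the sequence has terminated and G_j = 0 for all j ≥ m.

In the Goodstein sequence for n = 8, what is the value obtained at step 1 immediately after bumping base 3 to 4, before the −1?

i=0: 8 = 2^(2 + 1) (b=2); 2→3: 3^(3 + 1) = 81; 81−1 = 80
i=1: 80 = 2·3^3 + 2·3^2 + 2·3 + 2 (b=3); 3→4: 2·4^4 + 2·4^2 + 2·4 + 2 = 554; 554−1 = 553

554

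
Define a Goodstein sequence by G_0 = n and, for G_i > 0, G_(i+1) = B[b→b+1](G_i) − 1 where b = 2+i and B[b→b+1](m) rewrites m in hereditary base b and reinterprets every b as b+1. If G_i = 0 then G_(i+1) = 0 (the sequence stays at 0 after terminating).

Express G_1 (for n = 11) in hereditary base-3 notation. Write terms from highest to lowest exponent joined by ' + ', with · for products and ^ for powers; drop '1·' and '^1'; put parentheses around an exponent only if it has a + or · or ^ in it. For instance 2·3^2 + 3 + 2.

3^(3 + 1) + 3

i=0: 11 = 2^(2 + 1) + 2 + 1 (b=2); 2→3: 3^(3 + 1) + 3 + 1 = 85; 85−1 = 84
i=1: 84 = 3^(3 + 1) + 3 (b=3); 3→4: 4^(4 + 1) + 4 = 1028; 1028−1 = 1027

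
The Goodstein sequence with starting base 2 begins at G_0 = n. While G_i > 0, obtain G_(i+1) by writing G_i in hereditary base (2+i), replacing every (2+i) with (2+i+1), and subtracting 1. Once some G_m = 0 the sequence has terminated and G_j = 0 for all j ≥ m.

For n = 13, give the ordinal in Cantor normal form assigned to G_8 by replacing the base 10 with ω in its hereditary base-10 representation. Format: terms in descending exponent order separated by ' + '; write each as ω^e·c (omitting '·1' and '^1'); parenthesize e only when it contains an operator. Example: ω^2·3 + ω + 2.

ω^(ω + 1) + ω^3·3 + ω^2·3 + ω·2 + 5

G_0 = 13. HB_2(13) = 2^(2 + 1) + 2^2 + 1. Bump = 109. G_1 = 108.
G_1 = 108. HB_3(108) = 3^(3 + 1) + 3^3. Bump = 1280. G_2 = 1279.
G_2 = 1279. HB_4(1279) = 4^(4 + 1) + 3·4^3 + 3·4^2 + 3·4 + 3. Bump = 16093. G_3 = 16092.
G_3 = 16092. HB_5(16092) = 5^(5 + 1) + 3·5^3 + 3·5^2 + 3·5 + 2. Bump = 280712. G_4 = 280711.
G_4 = 280711. HB_6(280711) = 6^(6 + 1) + 3·6^3 + 3·6^2 + 3·6 + 1. Bump = 5765999. G_5 = 5765998.
G_5 = 5765998. HB_7(5765998) = 7^(7 + 1) + 3·7^3 + 3·7^2 + 3·7. Bump = 134219480. G_6 = 134219479.
G_6 = 134219479. HB_8(134219479) = 8^(8 + 1) + 3·8^3 + 3·8^2 + 2·8 + 7. Bump = 3486786856. G_7 = 3486786855.
G_7 = 3486786855. HB_9(3486786855) = 9^(9 + 1) + 3·9^3 + 3·9^2 + 2·9 + 6. Bump = 100000003326. G_8 = 100000003325.
G_8 = 100000003325. HB_10(100000003325) = 10^(10 + 1) + 3·10^3 + 3·10^2 + 2·10 + 5. Bump = 3138428381104. G_9 = 3138428381103.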